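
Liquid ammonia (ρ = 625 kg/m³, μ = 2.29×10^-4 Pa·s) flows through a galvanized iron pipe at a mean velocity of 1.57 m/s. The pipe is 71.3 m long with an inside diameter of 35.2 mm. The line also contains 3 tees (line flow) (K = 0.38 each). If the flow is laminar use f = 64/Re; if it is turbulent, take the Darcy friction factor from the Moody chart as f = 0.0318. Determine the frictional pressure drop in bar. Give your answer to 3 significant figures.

Reynolds number Re = ρVD/μ = 625 · 1.57 · 0.0352 / 0.000229 = 1.508e+05.
Re > 4000 → turbulent; use the Moody-chart value f = 0.0318.
Total minor-loss coefficient ΣK = 3·0.38 = 1.14.
ΔP = [f·L/D + ΣK]·(ρV²/2) = [0.0318·71.3/0.0352 + 1.14]·(625·1.57²/2) = [64.41 + 1.14]·770.3 = 5.049e+04 Pa.
ΔP = 5.049e+04 Pa = 0.505 bar.

ΔP ≈ 0.505 bar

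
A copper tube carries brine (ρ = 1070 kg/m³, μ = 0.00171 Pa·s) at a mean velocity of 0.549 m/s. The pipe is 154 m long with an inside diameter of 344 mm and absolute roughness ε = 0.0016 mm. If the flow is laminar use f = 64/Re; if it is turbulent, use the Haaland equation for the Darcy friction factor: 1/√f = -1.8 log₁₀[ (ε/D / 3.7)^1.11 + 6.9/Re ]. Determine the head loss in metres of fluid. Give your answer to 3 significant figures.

Reynolds number Re = ρVD/μ = 1070 · 0.549 · 0.344 / 0.00171 = 1.182e+05.
Re > 4000 → turbulent. Relative roughness ε/D = 1.6e-06/0.344 = 4.65e-06. Haaland: 1/√f = -1.8 log₁₀[(4.65e-06/3.7)^1.11 + 6.9/1.182e+05] = -1.8 log₁₀[2.82e-07 + 5.84e-05] = 7.617, so f = 0.01724.
Darcy-Weisbach: ΔP = f(L/D)(ρV²/2) = 0.01724·(154/0.344)·(1070·0.549²/2) = 0.01724·447.7·161.2 = 1244 Pa.
Head loss h_f = ΔP/(ρg) = 1244/(1070·9.81) = 0.119 m.

h_f ≈ 0.119 m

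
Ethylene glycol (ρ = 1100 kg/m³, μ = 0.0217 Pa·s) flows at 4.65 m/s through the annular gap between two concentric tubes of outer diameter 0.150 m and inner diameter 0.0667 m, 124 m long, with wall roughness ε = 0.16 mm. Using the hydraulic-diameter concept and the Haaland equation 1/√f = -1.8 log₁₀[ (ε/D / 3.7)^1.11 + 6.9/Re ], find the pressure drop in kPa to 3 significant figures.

Hydraulic diameter D_h = 4A/P = D_o - D_i = 0.15 - 0.0667 = 0.0833 m.
Re = ρVD_h/μ = 1100·4.65·0.0833/0.0217 = 1.964e+04.
ε/D_h = 0.00016/0.0833 = 0.00192; Haaland gives 1/√f = -1.8 log₁₀[0.000226+0.000351] = 5.829, so f = 0.02943.
ΔP = f(L/D_h)(ρV²/2) = 0.02943·124/0.0833·1.189e+04 = 5.209e+05 Pa.
ΔP = 521 kPa.

ΔP ≈ 521 kPa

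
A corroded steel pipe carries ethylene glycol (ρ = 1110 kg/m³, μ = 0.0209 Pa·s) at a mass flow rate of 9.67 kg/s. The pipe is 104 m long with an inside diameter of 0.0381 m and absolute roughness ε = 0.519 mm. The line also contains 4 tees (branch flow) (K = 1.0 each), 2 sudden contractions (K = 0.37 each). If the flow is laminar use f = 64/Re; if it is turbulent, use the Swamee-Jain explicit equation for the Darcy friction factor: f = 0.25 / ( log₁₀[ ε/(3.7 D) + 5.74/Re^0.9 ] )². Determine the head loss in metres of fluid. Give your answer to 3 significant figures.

A = πD²/4 = π(0.0381)²/4 = 0.00114 m²; mean velocity V = ṁ/(ρA) = 9.67/(1110 · 0.00114) = 7.641 m/s.
Reynolds number Re = ρVD/μ = 1110 · 7.641 · 0.0381 / 0.0209 = 1.546e+04.
Re > 4000 → turbulent. Relative roughness ε/D = 0.000519/0.0381 = 0.0136. Swamee-Jain: f = 0.25/(log₁₀[0.0136/3.7 + 5.74/1.546e+04^0.9])² = 0.25/(log₁₀[0.00368 + 0.000974])² = 0.25/(-2.332)² = 0.04597.
Total minor-loss coefficient ΣK = 4·1 + 2·0.37 = 4.74.
ΔP = [f·L/D + ΣK]·(ρV²/2) = [0.04597·104/0.0381 + 4.74]·(1110·7.641²/2) = [125.5 + 4.74]·3.241e+04 = 4.22e+06 Pa.
Head loss h_f = ΔP/(ρg) = 4.22e+06/(1110·9.81) = 388 m.

h_f ≈ 388 m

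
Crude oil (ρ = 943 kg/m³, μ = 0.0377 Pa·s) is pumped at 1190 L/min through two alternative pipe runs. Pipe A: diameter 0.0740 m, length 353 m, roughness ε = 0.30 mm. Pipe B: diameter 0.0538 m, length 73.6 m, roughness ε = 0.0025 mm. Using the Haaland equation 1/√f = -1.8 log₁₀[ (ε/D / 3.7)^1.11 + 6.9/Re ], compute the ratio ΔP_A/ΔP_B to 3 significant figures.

ΔP_A/ΔP_B ≈ 1.23

Pipe A: V = Q/A = 0.01983/0.004301 = 4.612 m/s; Re = 8536; ε/D = 0.00405; Haaland → f = 0.03728; ΔP_A = f(L/D)(ρV²/2) = 1.783e+06 Pa.
Pipe B: V = Q/A = 0.01983/0.002273 = 8.725 m/s; Re = 1.174e+04; ε/D = 4.65e-05; Haaland → f = 0.02962; ΔP_B = f(L/D)(ρV²/2) = 1.454e+06 Pa.
ΔP_A/ΔP_B = 1.783e+06/1.454e+06 = 1.23.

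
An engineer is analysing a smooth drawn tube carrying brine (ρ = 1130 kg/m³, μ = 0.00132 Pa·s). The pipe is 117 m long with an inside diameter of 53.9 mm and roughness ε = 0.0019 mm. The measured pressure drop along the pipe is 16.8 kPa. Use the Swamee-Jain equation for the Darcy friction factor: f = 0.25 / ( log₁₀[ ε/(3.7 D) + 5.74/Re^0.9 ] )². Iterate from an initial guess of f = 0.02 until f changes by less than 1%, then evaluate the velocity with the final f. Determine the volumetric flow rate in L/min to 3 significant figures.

Rearranging Darcy-Weisbach: V = √(2·ΔP·D/(f·L·ρ)). With ε/D = 1.9e-06/0.0539 = 3.53e-05, iterate starting from f = 0.02:
  f = 0.02 → V = √(2·1.68e+04·0.0539/(0.02·117·1130)) = 0.8276 m/s; Re = ρVD/μ = 3.819e+04; f → 0.02221
  f = 0.02221 → V = 0.7854 m/s; Re = 3.624e+04; f → 0.02247
  f = 0.02247 → V = 0.7807 m/s; Re = 3.602e+04; f → 0.0225
Converged (Δf/f < 1%). With the final f = 0.0225: V = √(2·1.68e+04·0.0539/(0.0225·117·1130)) = 0.7802 m/s.
Q = V·A = 0.7802·(π/4·0.0539²) = 0.00178 m³/s = 107 L/min.

Q ≈ 107 L/min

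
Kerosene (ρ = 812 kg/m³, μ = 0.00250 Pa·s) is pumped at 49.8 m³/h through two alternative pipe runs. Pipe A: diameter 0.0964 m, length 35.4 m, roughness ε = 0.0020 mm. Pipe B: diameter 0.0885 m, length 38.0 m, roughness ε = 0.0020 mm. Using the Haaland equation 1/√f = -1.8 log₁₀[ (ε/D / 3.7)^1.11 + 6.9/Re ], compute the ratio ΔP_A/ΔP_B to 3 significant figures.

Pipe A: V = Q/A = 0.01383/0.007299 = 1.895 m/s; Re = 5.934e+04; ε/D = 2.07e-05; Haaland → f = 0.01999; ΔP_A = f(L/D)(ρV²/2) = 1.071e+04 Pa.
Pipe B: V = Q/A = 0.01383/0.006151 = 2.249 m/s; Re = 6.464e+04; ε/D = 2.26e-05; Haaland → f = 0.01963; ΔP_B = f(L/D)(ρV²/2) = 1.731e+04 Pa.
ΔP_A/ΔP_B = 1.071e+04/1.731e+04 = 0.619.

ΔP_A/ΔP_B ≈ 0.619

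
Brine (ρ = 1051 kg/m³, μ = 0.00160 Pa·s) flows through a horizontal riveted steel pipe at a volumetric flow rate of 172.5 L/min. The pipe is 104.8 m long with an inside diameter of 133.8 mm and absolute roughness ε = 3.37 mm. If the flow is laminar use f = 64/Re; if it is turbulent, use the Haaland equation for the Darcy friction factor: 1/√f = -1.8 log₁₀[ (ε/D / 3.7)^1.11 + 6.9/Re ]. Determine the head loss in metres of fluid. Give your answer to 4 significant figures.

h_f ≈ 0.09211 m

Q = 172.5 L/min = 172.5/60000 = 0.002875 m³/s.
Cross-sectional area A = πD²/4 = π(0.1338)²/4 = 0.01406 m²; mean velocity V = Q/A = 0.002875/0.01406 = 0.2045 m/s.
Reynolds number Re = ρVD/μ = 1051 · 0.2045 · 0.1338 / 0.0016 = 1.797e+04.
Re > 4000 → turbulent. Relative roughness ε/D = 0.00337/0.1338 = 0.0252. Haaland: 1/√f = -1.8 log₁₀[(0.0252/3.7)^1.11 + 6.9/1.797e+04] = -1.8 log₁₀[0.00393 + 0.000384] = 4.257, so f = 0.05518.
Darcy-Weisbach: ΔP = f(L/D)(ρV²/2) = 0.05518·(104.8/0.1338)·(1051·0.2045²/2) = 0.05518·783.3·21.97 = 949.7 Pa.
Head loss h_f = ΔP/(ρg) = 949.7/(1051·9.81) = 0.09211 m.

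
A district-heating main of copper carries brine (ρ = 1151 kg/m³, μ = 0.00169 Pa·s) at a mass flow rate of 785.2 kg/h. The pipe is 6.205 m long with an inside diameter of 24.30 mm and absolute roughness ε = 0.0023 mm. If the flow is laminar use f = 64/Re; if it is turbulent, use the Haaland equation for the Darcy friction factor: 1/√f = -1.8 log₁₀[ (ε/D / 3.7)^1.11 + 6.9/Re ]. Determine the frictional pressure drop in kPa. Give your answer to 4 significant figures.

ṁ = 785.2 kg/h = 785.2/3600 = 0.2181 kg/s.
A = πD²/4 = π(0.0243)²/4 = 0.0004638 m²; mean velocity V = ṁ/(ρA) = 0.2181/(1151 · 0.0004638) = 0.4086 m/s.
Reynolds number Re = ρVD/μ = 1151 · 0.4086 · 0.0243 / 0.00169 = 6762.
Re > 4000 → turbulent. Relative roughness ε/D = 2.3e-06/0.0243 = 9.47e-05. Haaland: 1/√f = -1.8 log₁₀[(9.47e-05/3.7)^1.11 + 6.9/6762] = -1.8 log₁₀[7.99e-06 + 0.00102] = 5.378, so f = 0.03457.
Darcy-Weisbach: ΔP = f(L/D)(ρV²/2) = 0.03457·(6.205/0.0243)·(1151·0.4086²/2) = 0.03457·255.3·96.08 = 848.2 Pa.
ΔP = 848.2 Pa = 0.8482 kPa.

ΔP ≈ 0.8482 kPa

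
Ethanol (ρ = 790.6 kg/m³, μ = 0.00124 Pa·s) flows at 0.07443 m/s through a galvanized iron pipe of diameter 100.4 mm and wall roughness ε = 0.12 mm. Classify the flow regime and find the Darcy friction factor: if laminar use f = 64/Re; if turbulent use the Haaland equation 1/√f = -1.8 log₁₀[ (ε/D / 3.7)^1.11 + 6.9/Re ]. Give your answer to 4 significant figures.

Re = ρVD/μ = 790.6·0.07443·0.1004/0.00124 = 4764.
Re > 4000 → turbulent. ε/D = 0.00012/0.1004 = 0.0012; Haaland: 1/√f = -1.8 log₁₀[0.000133 + 0.00145] = 5.042, so f = 0.03934.

f ≈ 0.03934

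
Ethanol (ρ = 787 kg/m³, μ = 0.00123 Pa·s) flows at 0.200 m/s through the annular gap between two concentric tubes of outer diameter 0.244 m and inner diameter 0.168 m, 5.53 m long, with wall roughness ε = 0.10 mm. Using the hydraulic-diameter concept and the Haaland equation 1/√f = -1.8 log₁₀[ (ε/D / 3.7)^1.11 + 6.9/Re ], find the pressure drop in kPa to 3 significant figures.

Hydraulic diameter D_h = 4A/P = D_o - D_i = 0.244 - 0.168 = 0.076 m.
Re = ρVD_h/μ = 787·0.2·0.076/0.00123 = 9726.
ε/D_h = 0.0001/0.076 = 0.00132; Haaland gives 1/√f = -1.8 log₁₀[0.000148+0.000709] = 5.52, so f = 0.03282.
ΔP = f(L/D_h)(ρV²/2) = 0.03282·5.53/0.076·15.74 = 37.59 Pa.
ΔP = 0.0376 kPa.

ΔP ≈ 0.0376 kPa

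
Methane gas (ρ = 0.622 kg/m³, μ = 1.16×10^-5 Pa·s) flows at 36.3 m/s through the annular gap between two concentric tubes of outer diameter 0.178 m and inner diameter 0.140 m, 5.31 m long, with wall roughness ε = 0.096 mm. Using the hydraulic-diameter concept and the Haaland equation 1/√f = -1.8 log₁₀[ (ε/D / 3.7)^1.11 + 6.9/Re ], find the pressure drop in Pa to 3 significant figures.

Hydraulic diameter D_h = 4A/P = D_o - D_i = 0.178 - 0.14 = 0.038 m.
Re = ρVD_h/μ = 0.622·36.3·0.038/1.16e-05 = 7.396e+04.
ε/D_h = 9.6e-05/0.038 = 0.00253; Haaland gives 1/√f = -1.8 log₁₀[0.000306+9.33e-05] = 6.117, so f = 0.02672.
ΔP = f(L/D_h)(ρV²/2) = 0.02672·5.31/0.038·409.8 = 1530 Pa.

ΔP ≈ 1530 Pa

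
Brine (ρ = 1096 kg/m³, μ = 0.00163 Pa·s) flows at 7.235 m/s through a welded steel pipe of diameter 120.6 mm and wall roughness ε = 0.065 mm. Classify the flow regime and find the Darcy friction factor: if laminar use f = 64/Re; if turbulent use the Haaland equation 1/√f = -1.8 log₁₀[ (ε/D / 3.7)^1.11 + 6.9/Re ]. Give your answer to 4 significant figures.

Re = ρVD/μ = 1096·7.235·0.1206/0.00163 = 5.867e+05.
Re > 4000 → turbulent. ε/D = 6.5e-05/0.1206 = 0.000539; Haaland: 1/√f = -1.8 log₁₀[5.51e-05 + 1.18e-05] = 7.514, so f = 0.01771.

f ≈ 0.01771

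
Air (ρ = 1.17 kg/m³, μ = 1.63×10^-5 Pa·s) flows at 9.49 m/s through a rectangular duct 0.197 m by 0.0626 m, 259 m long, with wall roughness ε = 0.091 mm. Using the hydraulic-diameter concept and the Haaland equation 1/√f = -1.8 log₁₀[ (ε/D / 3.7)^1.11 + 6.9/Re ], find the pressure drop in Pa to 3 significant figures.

Hydraulic diameter D_h = 4A/P = 4·(0.197·0.0626)/(2·(0.197+0.0626)) = 0.04933/0.5192 = 0.09501 m.
Re = ρVD_h/μ = 1.17·9.49·0.09501/1.63e-05 = 6.472e+04.
ε/D_h = 9.1e-05/0.09501 = 0.000958; Haaland gives 1/√f = -1.8 log₁₀[0.000104+0.000107] = 6.616, so f = 0.02284.
ΔP = f(L/D_h)(ρV²/2) = 0.02284·259/0.09501·52.69 = 3281 Pa.

ΔP ≈ 3280 Pa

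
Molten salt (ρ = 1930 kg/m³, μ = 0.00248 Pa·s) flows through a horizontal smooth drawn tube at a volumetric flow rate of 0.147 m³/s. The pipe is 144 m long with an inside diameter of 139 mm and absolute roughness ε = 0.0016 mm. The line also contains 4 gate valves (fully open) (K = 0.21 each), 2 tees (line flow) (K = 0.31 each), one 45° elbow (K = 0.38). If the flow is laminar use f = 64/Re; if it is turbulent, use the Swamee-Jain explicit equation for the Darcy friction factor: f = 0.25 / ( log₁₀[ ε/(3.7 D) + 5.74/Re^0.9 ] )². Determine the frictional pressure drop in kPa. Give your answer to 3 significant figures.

ΔP ≈ 1270 kPa

Cross-sectional area A = πD²/4 = π(0.139)²/4 = 0.01517 m²; mean velocity V = Q/A = 0.147/0.01517 = 9.687 m/s.
Reynolds number Re = ρVD/μ = 1930 · 9.687 · 0.139 / 0.00248 = 1.048e+06.
Re > 4000 → turbulent. Relative roughness ε/D = 1.6e-06/0.139 = 1.15e-05. Swamee-Jain: f = 0.25/(log₁₀[1.15e-05/3.7 + 5.74/1.048e+06^0.9])² = 0.25/(log₁₀[3.11e-06 + 2.19e-05])² = 0.25/(-4.602)² = 0.01181.
Total minor-loss coefficient ΣK = 4·0.21 + 2·0.31 + 1·0.38 = 1.84.
ΔP = [f·L/D + ΣK]·(ρV²/2) = [0.01181·144/0.139 + 1.84]·(1930·9.687²/2) = [12.23 + 1.84]·9.056e+04 = 1.274e+06 Pa.
ΔP = 1.274e+06 Pa = 1270 kPa.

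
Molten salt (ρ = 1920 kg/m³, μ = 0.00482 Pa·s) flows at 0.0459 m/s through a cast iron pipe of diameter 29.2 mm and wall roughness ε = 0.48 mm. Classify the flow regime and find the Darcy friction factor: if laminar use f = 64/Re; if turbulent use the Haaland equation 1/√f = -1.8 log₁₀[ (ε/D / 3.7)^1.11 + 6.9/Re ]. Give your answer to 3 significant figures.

f ≈ 0.120

Re = ρVD/μ = 1920·0.0459·0.0292/0.00482 = 533.9.
Re < 2300 → laminar, so f = 64/Re = 0.1199 (roughness is irrelevant in laminar flow).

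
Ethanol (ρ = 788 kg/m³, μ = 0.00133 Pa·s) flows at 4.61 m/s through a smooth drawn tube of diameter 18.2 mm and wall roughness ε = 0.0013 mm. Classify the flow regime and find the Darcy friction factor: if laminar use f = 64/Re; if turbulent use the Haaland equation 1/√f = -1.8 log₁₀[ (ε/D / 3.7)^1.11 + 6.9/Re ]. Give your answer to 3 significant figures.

f ≈ 0.0209

Re = ρVD/μ = 788·4.61·0.0182/0.00133 = 4.971e+04.
Re > 4000 → turbulent. ε/D = 1.3e-06/0.0182 = 7.14e-05; Haaland: 1/√f = -1.8 log₁₀[5.85e-06 + 0.000139] = 6.911, so f = 0.02093.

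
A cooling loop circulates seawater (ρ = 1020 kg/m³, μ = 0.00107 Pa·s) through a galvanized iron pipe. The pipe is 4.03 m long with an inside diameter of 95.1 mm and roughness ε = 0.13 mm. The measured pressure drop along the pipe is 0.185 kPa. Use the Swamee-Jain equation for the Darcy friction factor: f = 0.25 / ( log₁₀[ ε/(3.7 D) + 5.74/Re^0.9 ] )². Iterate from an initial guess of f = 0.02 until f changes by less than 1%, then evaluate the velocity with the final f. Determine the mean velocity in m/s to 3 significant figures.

V ≈ 0.585 m/s

Rearranging Darcy-Weisbach: V = √(2·ΔP·D/(f·L·ρ)). With ε/D = 0.00013/0.0951 = 0.00137, iterate starting from f = 0.02:
  f = 0.02 → V = √(2·185·0.0951/(0.02·4.03·1020)) = 0.6542 m/s; Re = ρVD/μ = 5.931e+04; f → 0.02471
  f = 0.02471 → V = 0.5885 m/s; Re = 5.335e+04; f → 0.02501
  f = 0.02501 → V = 0.5851 m/s; Re = 5.304e+04; f → 0.02502
Converged (Δf/f < 1%). With the final f = 0.02502: V = √(2·185·0.0951/(0.02502·4.03·1020)) = 0.5849 m/s.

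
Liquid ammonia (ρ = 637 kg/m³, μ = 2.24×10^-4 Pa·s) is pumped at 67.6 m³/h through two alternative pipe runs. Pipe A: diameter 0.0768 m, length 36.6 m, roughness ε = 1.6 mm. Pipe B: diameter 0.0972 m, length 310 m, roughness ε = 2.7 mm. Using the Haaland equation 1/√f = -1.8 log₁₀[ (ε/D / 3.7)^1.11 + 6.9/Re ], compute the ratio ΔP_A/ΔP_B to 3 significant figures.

Pipe A: V = Q/A = 0.01878/0.004632 = 4.054 m/s; Re = 8.853e+05; ε/D = 0.0208; Haaland → f = 0.04955; ΔP_A = f(L/D)(ρV²/2) = 1.236e+05 Pa.
Pipe B: V = Q/A = 0.01878/0.00742 = 2.531 m/s; Re = 6.995e+05; ε/D = 0.0278; Haaland → f = 0.05555; ΔP_B = f(L/D)(ρV²/2) = 3.613e+05 Pa.
ΔP_A/ΔP_B = 1.236e+05/3.613e+05 = 0.342.

ΔP_A/ΔP_B ≈ 0.342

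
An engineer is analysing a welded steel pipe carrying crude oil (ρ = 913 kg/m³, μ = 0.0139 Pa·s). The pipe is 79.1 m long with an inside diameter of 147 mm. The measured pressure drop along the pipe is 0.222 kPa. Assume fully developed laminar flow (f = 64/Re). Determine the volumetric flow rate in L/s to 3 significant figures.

Q ≈ 2.31 L/s

For laminar flow, f = 64/Re with Re = ρVD/μ, so Darcy-Weisbach reduces to ΔP = 32μLV/D². Solving for V: V = ΔP·D²/(32μL) = 222·(0.147)²/(32·0.0139·79.1) = 0.1363 m/s.
Check: Re = ρVD/μ = 913·0.1363·0.147/0.0139 = 1316 < 2300, so the laminar assumption holds.
Q = V·A = 0.1363·(π/4·0.147²) = 0.002314 m³/s = 2.31 L/s.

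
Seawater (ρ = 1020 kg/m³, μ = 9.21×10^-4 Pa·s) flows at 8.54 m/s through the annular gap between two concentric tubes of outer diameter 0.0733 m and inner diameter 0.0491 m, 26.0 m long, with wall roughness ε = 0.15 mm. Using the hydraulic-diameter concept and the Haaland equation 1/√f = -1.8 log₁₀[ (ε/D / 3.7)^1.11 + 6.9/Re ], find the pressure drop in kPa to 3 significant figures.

ΔP ≈ 1310 kPa

Hydraulic diameter D_h = 4A/P = D_o - D_i = 0.0733 - 0.0491 = 0.0242 m.
Re = ρVD_h/μ = 1020·8.54·0.0242/0.000921 = 2.289e+05.
ε/D_h = 0.00015/0.0242 = 0.0062; Haaland gives 1/√f = -1.8 log₁₀[0.000829+3.01e-05] = 5.518, so f = 0.03284.
ΔP = f(L/D_h)(ρV²/2) = 0.03284·26/0.0242·3.72e+04 = 1.312e+06 Pa.
ΔP = 1310 kPa.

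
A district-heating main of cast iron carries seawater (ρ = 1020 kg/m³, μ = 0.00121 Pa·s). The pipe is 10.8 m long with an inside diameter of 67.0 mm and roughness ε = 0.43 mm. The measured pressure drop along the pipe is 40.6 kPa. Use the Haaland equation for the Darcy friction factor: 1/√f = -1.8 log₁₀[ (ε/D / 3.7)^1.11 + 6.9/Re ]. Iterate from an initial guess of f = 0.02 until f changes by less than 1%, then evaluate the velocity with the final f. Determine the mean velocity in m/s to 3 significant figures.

Rearranging Darcy-Weisbach: V = √(2·ΔP·D/(f·L·ρ)). With ε/D = 0.00043/0.067 = 0.00642, iterate starting from f = 0.02:
  f = 0.02 → V = √(2·4.06e+04·0.067/(0.02·10.8·1020)) = 4.969 m/s; Re = ρVD/μ = 2.807e+05; f → 0.03313
  f = 0.03313 → V = 3.861 m/s; Re = 2.181e+05; f → 0.0332
Converged (Δf/f < 1%). With the final f = 0.0332: V = √(2·4.06e+04·0.067/(0.0332·10.8·1020)) = 3.857 m/s.

V ≈ 3.86 m/s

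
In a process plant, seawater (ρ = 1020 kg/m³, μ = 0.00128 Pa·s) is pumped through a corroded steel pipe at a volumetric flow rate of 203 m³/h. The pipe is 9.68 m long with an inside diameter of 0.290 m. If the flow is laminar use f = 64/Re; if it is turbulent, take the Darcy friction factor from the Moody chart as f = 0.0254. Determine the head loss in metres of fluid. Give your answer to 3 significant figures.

h_f ≈ 0.0315 m

Q = 203 m³/h = 203/3600 = 0.05639 m³/s.
Cross-sectional area A = πD²/4 = π(0.29)²/4 = 0.06605 m²; mean velocity V = Q/A = 0.05639/0.06605 = 0.8537 m/s.
Reynolds number Re = ρVD/μ = 1020 · 0.8537 · 0.29 / 0.00128 = 1.973e+05.
Re > 4000 → turbulent; use the Moody-chart value f = 0.0254.
Darcy-Weisbach: ΔP = f(L/D)(ρV²/2) = 0.0254·(9.68/0.29)·(1020·0.8537²/2) = 0.0254·33.38·371.7 = 315.1 Pa.
Head loss h_f = ΔP/(ρg) = 315.1/(1020·9.81) = 0.0315 m.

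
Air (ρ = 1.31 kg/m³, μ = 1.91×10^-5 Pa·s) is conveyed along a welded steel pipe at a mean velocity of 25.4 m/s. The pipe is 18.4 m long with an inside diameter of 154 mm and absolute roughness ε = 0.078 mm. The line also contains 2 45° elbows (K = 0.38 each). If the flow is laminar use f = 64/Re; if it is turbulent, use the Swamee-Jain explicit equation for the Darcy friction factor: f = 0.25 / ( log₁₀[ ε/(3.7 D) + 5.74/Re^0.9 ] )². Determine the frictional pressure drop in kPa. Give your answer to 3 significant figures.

Reynolds number Re = ρVD/μ = 1.31 · 25.4 · 0.154 / 1.91e-05 = 2.683e+05.
Re > 4000 → turbulent. Relative roughness ε/D = 7.8e-05/0.154 = 0.000506. Swamee-Jain: f = 0.25/(log₁₀[0.000506/3.7 + 5.74/2.683e+05^0.9])² = 0.25/(log₁₀[0.000137 + 7.47e-05])² = 0.25/(-3.675)² = 0.01852.
Total minor-loss coefficient ΣK = 2·0.38 = 0.76.
ΔP = [f·L/D + ΣK]·(ρV²/2) = [0.01852·18.4/0.154 + 0.76]·(1.31·25.4²/2) = [2.212 + 0.76]·422.6 = 1256 Pa.
ΔP = 1256 Pa = 1.26 kPa.

ΔP ≈ 1.26 kPa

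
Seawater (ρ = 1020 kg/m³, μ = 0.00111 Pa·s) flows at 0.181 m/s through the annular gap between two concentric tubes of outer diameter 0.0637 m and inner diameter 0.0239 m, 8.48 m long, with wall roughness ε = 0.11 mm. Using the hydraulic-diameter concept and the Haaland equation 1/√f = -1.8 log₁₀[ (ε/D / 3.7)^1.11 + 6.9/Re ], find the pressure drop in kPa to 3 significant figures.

ΔP ≈ 0.134 kPa

Hydraulic diameter D_h = 4A/P = D_o - D_i = 0.0637 - 0.0239 = 0.0398 m.
Re = ρVD_h/μ = 1020·0.181·0.0398/0.00111 = 6620.
ε/D_h = 0.00011/0.0398 = 0.00276; Haaland gives 1/√f = -1.8 log₁₀[0.000338+0.00104] = 5.148, so f = 0.03774.
ΔP = f(L/D_h)(ρV²/2) = 0.03774·8.48/0.0398·16.71 = 134.3 Pa.
ΔP = 0.134 kPa.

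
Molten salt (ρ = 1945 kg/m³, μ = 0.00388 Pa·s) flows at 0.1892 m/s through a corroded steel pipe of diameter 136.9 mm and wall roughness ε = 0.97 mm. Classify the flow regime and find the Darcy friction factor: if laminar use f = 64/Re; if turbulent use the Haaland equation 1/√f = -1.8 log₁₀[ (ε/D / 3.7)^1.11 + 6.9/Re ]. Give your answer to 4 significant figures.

f ≈ 0.03865

Re = ρVD/μ = 1945·0.1892·0.1369/0.00388 = 1.298e+04.
Re > 4000 → turbulent. ε/D = 0.00097/0.1369 = 0.00709; Haaland: 1/√f = -1.8 log₁₀[0.000962 + 0.000531] = 5.086, so f = 0.03865.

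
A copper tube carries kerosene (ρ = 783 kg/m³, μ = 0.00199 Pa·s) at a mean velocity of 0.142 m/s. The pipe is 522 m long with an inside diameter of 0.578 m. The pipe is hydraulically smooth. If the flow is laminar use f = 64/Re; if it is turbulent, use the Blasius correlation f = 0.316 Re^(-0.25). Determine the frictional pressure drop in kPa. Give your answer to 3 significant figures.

ΔP ≈ 0.168 kPa

Reynolds number Re = ρVD/μ = 783 · 0.142 · 0.578 / 0.00199 = 3.229e+04.
Re > 4000 → turbulent. Smooth-pipe (Blasius): f = 0.316 Re^(-0.25) = 0.316/(3.229e+04)^0.25 = 0.02357.
Darcy-Weisbach: ΔP = f(L/D)(ρV²/2) = 0.02357·(522/0.578)·(783·0.142²/2) = 0.02357·903.1·7.894 = 168.1 Pa.
ΔP = 168.1 Pa = 0.168 kPa.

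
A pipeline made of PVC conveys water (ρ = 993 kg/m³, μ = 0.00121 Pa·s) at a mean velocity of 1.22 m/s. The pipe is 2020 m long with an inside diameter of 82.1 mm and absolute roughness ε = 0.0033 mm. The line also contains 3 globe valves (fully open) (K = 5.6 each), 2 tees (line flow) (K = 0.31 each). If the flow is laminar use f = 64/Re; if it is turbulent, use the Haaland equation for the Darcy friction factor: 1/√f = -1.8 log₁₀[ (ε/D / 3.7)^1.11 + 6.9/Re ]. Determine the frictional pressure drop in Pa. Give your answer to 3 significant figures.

Reynolds number Re = ρVD/μ = 993 · 1.22 · 0.0821 / 0.00121 = 8.22e+04.
Re > 4000 → turbulent. Relative roughness ε/D = 3.3e-06/0.0821 = 4.02e-05. Haaland: 1/√f = -1.8 log₁₀[(4.02e-05/3.7)^1.11 + 6.9/8.22e+04] = -1.8 log₁₀[3.09e-06 + 8.39e-05] = 7.309, so f = 0.01872.
Total minor-loss coefficient ΣK = 3·5.6 + 2·0.31 = 17.4.
ΔP = [f·L/D + ΣK]·(ρV²/2) = [0.01872·2020/0.0821 + 17.4]·(993·1.22²/2) = [460.6 + 17.4]·739 = 3.533e+05 Pa.

ΔP ≈ 353000 Pa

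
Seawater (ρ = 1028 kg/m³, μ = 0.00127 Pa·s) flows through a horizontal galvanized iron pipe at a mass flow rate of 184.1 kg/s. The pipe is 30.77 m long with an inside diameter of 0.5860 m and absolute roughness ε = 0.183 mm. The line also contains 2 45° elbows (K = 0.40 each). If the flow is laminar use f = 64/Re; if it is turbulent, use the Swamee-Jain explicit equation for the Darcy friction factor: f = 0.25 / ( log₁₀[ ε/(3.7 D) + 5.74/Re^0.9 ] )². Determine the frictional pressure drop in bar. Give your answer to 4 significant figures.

A = πD²/4 = π(0.586)²/4 = 0.2697 m²; mean velocity V = ṁ/(ρA) = 184.1/(1028 · 0.2697) = 0.664 m/s.
Reynolds number Re = ρVD/μ = 1028 · 0.664 · 0.586 / 0.00127 = 3.15e+05.
Re > 4000 → turbulent. Relative roughness ε/D = 0.000183/0.586 = 0.000312. Swamee-Jain: f = 0.25/(log₁₀[0.000312/3.7 + 5.74/3.15e+05^0.9])² = 0.25/(log₁₀[8.44e-05 + 6.46e-05])² = 0.25/(-3.827)² = 0.01707.
Total minor-loss coefficient ΣK = 2·0.4 = 0.8.
ΔP = [f·L/D + ΣK]·(ρV²/2) = [0.01707·30.77/0.586 + 0.8]·(1028·0.664²/2) = [0.8964 + 0.8]·226.6 = 384.5 Pa.
ΔP = 384.5 Pa = 0.003845 bar.

ΔP ≈ 0.003845 bar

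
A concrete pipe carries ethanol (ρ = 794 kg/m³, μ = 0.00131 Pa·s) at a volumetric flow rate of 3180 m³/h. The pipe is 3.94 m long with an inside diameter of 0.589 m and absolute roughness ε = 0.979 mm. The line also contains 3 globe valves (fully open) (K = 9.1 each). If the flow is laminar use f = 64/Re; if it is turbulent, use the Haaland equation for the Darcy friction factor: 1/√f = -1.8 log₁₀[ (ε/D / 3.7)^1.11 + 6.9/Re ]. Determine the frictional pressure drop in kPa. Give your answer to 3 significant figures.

Q = 3180 m³/h = 3180/3600 = 0.8833 m³/s.
Cross-sectional area A = πD²/4 = π(0.589)²/4 = 0.2725 m²; mean velocity V = Q/A = 0.8833/0.2725 = 3.242 m/s.
Reynolds number Re = ρVD/μ = 794 · 3.242 · 0.589 / 0.00131 = 1.157e+06.
Re > 4000 → turbulent. Relative roughness ε/D = 0.000979/0.589 = 0.00166. Haaland: 1/√f = -1.8 log₁₀[(0.00166/3.7)^1.11 + 6.9/1.157e+06] = -1.8 log₁₀[0.000192 + 5.96e-06] = 6.665, so f = 0.02251.
Total minor-loss coefficient ΣK = 3·9.1 = 27.3.
ΔP = [f·L/D + ΣK]·(ρV²/2) = [0.02251·3.94/0.589 + 27.3]·(794·3.242²/2) = [0.1506 + 27.3]·4173 = 1.145e+05 Pa.
ΔP = 1.145e+05 Pa = 115 kPa.

ΔP ≈ 115 kPa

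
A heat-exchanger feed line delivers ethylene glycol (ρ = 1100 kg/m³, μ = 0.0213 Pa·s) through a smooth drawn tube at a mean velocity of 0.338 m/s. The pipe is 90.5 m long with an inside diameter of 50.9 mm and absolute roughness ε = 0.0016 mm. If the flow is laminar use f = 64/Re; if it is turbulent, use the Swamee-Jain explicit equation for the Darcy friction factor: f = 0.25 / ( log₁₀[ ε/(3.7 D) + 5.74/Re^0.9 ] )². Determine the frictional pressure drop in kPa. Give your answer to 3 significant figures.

ΔP ≈ 8.05 kPa

Reynolds number Re = ρVD/μ = 1100 · 0.338 · 0.0509 / 0.0213 = 888.5.
Re < 2300 → laminar flow, so f = 64/Re = 64/888.5 = 0.07203 (the turbulent correlation is not needed).
Darcy-Weisbach: ΔP = f(L/D)(ρV²/2) = 0.07203·(90.5/0.0509)·(1100·0.338²/2) = 0.07203·1778·62.83 = 8047 Pa.
ΔP = 8047 Pa = 8.05 kPa.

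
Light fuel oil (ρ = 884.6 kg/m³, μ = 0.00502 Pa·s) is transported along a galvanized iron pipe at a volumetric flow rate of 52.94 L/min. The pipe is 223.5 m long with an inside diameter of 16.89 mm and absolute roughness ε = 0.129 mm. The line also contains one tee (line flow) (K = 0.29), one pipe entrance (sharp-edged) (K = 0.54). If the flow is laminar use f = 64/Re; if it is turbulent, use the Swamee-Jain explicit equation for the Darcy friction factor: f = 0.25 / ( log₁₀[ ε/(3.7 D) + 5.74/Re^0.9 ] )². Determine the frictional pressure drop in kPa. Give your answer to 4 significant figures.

Q = 52.94 L/min = 52.94/60000 = 0.0008823 m³/s.
Cross-sectional area A = πD²/4 = π(0.01689)²/4 = 0.0002241 m²; mean velocity V = Q/A = 0.0008823/0.0002241 = 3.938 m/s.
Reynolds number Re = ρVD/μ = 884.6 · 3.938 · 0.01689 / 0.00502 = 1.172e+04.
Re > 4000 → turbulent. Relative roughness ε/D = 0.000129/0.01689 = 0.00764. Swamee-Jain: f = 0.25/(log₁₀[0.00764/3.7 + 5.74/1.172e+04^0.9])² = 0.25/(log₁₀[0.00206 + 0.00125])² = 0.25/(-2.48)² = 0.04066.
Total minor-loss coefficient ΣK = 1·0.29 + 1·0.54 = 0.83.
ΔP = [f·L/D + ΣK]·(ρV²/2) = [0.04066·223.5/0.01689 + 0.83]·(884.6·3.938²/2) = [538 + 0.83]·6859 = 3.696e+06 Pa.
ΔP = 3.696e+06 Pa = 3696 kPa.

ΔP ≈ 3696 kPa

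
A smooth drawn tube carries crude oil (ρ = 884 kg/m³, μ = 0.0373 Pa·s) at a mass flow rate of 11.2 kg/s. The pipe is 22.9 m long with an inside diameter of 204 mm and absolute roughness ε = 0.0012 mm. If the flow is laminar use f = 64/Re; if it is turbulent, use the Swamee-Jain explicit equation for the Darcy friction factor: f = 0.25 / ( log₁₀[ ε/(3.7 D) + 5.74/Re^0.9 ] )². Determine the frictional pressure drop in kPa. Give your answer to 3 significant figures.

A = πD²/4 = π(0.204)²/4 = 0.03269 m²; mean velocity V = ṁ/(ρA) = 11.2/(884 · 0.03269) = 0.3876 m/s.
Reynolds number Re = ρVD/μ = 884 · 0.3876 · 0.204 / 0.0373 = 1874.
Re < 2300 → laminar flow, so f = 64/Re = 64/1874 = 0.03415 (the turbulent correlation is not needed).
Darcy-Weisbach: ΔP = f(L/D)(ρV²/2) = 0.03415·(22.9/0.204)·(884·0.3876²/2) = 0.03415·112.3·66.41 = 254.6 Pa.
ΔP = 254.6 Pa = 0.255 kPa.

ΔP ≈ 0.255 kPa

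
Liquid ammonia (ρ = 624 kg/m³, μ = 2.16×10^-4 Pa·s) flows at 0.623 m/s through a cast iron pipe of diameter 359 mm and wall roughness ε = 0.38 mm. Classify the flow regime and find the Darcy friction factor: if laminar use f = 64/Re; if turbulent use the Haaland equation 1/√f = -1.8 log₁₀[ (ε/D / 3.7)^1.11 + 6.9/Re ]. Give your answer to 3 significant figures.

f ≈ 0.0203

Re = ρVD/μ = 624·0.623·0.359/0.000216 = 6.461e+05.
Re > 4000 → turbulent. ε/D = 0.00038/0.359 = 0.00106; Haaland: 1/√f = -1.8 log₁₀[0.000117 + 1.07e-05] = 7.011, so f = 0.02034.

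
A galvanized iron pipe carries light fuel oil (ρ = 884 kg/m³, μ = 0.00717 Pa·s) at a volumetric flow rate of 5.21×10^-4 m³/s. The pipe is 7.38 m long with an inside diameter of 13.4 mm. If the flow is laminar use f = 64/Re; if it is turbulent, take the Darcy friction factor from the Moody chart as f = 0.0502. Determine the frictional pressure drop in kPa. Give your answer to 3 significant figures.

Cross-sectional area A = πD²/4 = π(0.0134)²/4 = 0.000141 m²; mean velocity V = Q/A = 0.000521/0.000141 = 3.694 m/s.
Reynolds number Re = ρVD/μ = 884 · 3.694 · 0.0134 / 0.00717 = 6103.
Re > 4000 → turbulent; use the Moody-chart value f = 0.0502.
Darcy-Weisbach: ΔP = f(L/D)(ρV²/2) = 0.0502·(7.38/0.0134)·(884·3.694²/2) = 0.0502·550.7·6033 = 1.668e+05 Pa.
ΔP = 1.668e+05 Pa = 167 kPa.

ΔP ≈ 167 kPa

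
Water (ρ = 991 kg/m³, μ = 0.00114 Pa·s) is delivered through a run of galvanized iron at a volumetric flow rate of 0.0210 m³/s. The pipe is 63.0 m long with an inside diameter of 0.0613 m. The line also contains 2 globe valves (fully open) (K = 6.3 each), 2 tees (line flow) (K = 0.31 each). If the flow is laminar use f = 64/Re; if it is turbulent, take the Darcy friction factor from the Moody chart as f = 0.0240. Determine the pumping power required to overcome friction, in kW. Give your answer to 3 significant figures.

P ≈ 20.0 kW

Cross-sectional area A = πD²/4 = π(0.0613)²/4 = 0.002951 m²; mean velocity V = Q/A = 0.021/0.002951 = 7.116 m/s.
Reynolds number Re = ρVD/μ = 991 · 7.116 · 0.0613 / 0.00114 = 3.792e+05.
Re > 4000 → turbulent; use the Moody-chart value f = 0.0240.
Total minor-loss coefficient ΣK = 2·6.3 + 2·0.31 = 13.2.
ΔP = [f·L/D + ΣK]·(ρV²/2) = [0.024·63/0.0613 + 13.2]·(991·7.116²/2) = [24.67 + 13.2]·2.509e+04 = 9.505e+05 Pa.
Pumping power P = QΔP = 0.021·9.505e+05 = 19960 W = 20.0 kW.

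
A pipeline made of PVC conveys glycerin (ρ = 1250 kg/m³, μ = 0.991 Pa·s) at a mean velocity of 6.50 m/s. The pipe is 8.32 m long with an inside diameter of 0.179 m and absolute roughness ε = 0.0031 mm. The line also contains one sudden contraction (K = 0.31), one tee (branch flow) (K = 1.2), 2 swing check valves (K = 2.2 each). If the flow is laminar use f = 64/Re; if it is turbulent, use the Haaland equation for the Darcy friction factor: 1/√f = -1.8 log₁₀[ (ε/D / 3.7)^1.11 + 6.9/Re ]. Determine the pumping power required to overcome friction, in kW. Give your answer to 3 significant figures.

Reynolds number Re = ρVD/μ = 1250 · 6.5 · 0.179 / 0.991 = 1468.
Re < 2300 → laminar flow, so f = 64/Re = 64/1468 = 0.04361 (the turbulent correlation is not needed).
Total minor-loss coefficient ΣK = 1·0.31 + 1·1.2 + 2·2.2 = 5.91.
ΔP = [f·L/D + ΣK]·(ρV²/2) = [0.04361·8.32/0.179 + 5.91]·(1250·6.5²/2) = [2.027 + 5.91]·2.641e+04 = 2.096e+05 Pa.
Q = V·A = 6.5·0.02516 = 0.1636 m³/s.
Pumping power P = QΔP = 0.1636·2.096e+05 = 34280 W = 34.3 kW.

P ≈ 34.3 kW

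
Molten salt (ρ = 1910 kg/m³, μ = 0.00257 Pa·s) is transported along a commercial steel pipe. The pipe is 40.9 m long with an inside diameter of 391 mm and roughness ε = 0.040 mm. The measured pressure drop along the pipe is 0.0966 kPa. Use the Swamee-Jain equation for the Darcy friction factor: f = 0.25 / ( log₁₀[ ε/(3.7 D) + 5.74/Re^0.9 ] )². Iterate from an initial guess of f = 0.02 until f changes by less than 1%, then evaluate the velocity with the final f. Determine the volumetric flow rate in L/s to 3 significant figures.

Q ≈ 26.3 L/s

Rearranging Darcy-Weisbach: V = √(2·ΔP·D/(f·L·ρ)). With ε/D = 4e-05/0.391 = 0.000102, iterate starting from f = 0.02:
  f = 0.02 → V = √(2·96.6·0.391/(0.02·40.9·1910)) = 0.2199 m/s; Re = ρVD/μ = 6.39e+04; f → 0.02013
Converged (Δf/f < 1%). With the final f = 0.02013: V = √(2·96.6·0.391/(0.02013·40.9·1910)) = 0.2192 m/s.
Q = V·A = 0.2192·(π/4·0.391²) = 0.02632 m³/s = 26.3 L/s.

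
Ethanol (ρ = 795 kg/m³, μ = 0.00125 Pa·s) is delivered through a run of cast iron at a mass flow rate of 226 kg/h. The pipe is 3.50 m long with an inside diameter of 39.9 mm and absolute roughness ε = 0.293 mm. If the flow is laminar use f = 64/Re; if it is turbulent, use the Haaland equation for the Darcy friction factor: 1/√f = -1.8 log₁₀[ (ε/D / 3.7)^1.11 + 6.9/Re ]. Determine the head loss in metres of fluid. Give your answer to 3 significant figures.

h_f ≈ 7.12×10^-4 m

ṁ = 226 kg/h = 226/3600 = 0.06278 kg/s.
A = πD²/4 = π(0.0399)²/4 = 0.00125 m²; mean velocity V = ṁ/(ρA) = 0.06278/(795 · 0.00125) = 0.06315 m/s.
Reynolds number Re = ρVD/μ = 795 · 0.06315 · 0.0399 / 0.00125 = 1603.
Re < 2300 → laminar flow, so f = 64/Re = 64/1603 = 0.03993 (the turbulent correlation is not needed).
Darcy-Weisbach: ΔP = f(L/D)(ρV²/2) = 0.03993·(3.5/0.0399)·(795·0.06315²/2) = 0.03993·87.72·1.585 = 5.554 Pa.
Head loss h_f = ΔP/(ρg) = 5.554/(795·9.81) = 7.12×10^-4 m.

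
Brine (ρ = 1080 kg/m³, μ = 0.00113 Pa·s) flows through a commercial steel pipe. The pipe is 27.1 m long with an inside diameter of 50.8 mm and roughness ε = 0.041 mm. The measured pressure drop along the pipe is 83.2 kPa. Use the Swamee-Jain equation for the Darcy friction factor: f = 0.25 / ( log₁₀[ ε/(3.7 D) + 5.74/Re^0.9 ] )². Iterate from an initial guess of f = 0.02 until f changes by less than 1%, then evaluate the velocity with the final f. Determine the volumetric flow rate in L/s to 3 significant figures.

Rearranging Darcy-Weisbach: V = √(2·ΔP·D/(f·L·ρ)). With ε/D = 4.1e-05/0.0508 = 0.000807, iterate starting from f = 0.02:
  f = 0.02 → V = √(2·8.32e+04·0.0508/(0.02·27.1·1080)) = 3.8 m/s; Re = ρVD/μ = 1.845e+05; f → 0.02051
  f = 0.02051 → V = 3.752 m/s; Re = 1.822e+05; f → 0.02053
Converged (Δf/f < 1%). With the final f = 0.02053: V = √(2·8.32e+04·0.0508/(0.02053·27.1·1080)) = 3.751 m/s.
Q = V·A = 3.751·(π/4·0.0508²) = 0.007602 m³/s = 7.60 L/s.

Q ≈ 7.60 L/s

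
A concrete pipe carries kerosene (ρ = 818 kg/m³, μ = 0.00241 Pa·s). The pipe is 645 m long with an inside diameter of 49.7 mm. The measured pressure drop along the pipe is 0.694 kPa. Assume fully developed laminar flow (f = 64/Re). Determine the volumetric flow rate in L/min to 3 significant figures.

Q ≈ 4.01 L/min

For laminar flow, f = 64/Re with Re = ρVD/μ, so Darcy-Weisbach reduces to ΔP = 32μLV/D². Solving for V: V = ΔP·D²/(32μL) = 694·(0.0497)²/(32·0.00241·645) = 0.03446 m/s.
Check: Re = ρVD/μ = 818·0.03446·0.0497/0.00241 = 581.4 < 2300, so the laminar assumption holds.
Q = V·A = 0.03446·(π/4·0.0497²) = 6.686e-05 m³/s = 4.01 L/min.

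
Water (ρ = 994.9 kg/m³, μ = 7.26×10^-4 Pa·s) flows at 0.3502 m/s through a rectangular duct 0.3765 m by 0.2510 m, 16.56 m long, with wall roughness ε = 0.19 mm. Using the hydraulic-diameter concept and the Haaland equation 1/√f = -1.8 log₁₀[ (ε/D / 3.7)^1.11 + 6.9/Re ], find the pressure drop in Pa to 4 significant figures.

Hydraulic diameter D_h = 4A/P = 4·(0.3765·0.251)/(2·(0.3765+0.251)) = 0.378/1.255 = 0.3012 m.
Re = ρVD_h/μ = 994.9·0.3502·0.3012/0.000726 = 1.445e+05.
ε/D_h = 0.00019/0.3012 = 0.000631; Haaland gives 1/√f = -1.8 log₁₀[6.56e-05+4.77e-05] = 7.102, so f = 0.01983.
ΔP = f(L/D_h)(ρV²/2) = 0.01983·16.56/0.3012·61.01 = 66.5 Pa.

ΔP ≈ 66.50 Pa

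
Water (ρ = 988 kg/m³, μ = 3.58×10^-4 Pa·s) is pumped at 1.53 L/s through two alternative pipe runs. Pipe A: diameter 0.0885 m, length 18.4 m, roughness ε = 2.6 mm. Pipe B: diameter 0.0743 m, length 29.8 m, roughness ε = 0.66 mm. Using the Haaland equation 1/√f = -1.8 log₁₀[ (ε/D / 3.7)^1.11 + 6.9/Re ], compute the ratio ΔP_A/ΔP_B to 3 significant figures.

Pipe A: V = Q/A = 0.00153/0.006151 = 0.2487 m/s; Re = 6.075e+04; ε/D = 0.0294; Haaland → f = 0.05731; ΔP_A = f(L/D)(ρV²/2) = 364.1 Pa.
Pipe B: V = Q/A = 0.00153/0.004336 = 0.3529 m/s; Re = 7.236e+04; ε/D = 0.00888; Haaland → f = 0.03733; ΔP_B = f(L/D)(ρV²/2) = 920.9 Pa.
ΔP_A/ΔP_B = 364.1/920.9 = 0.395.

ΔP_A/ΔP_B ≈ 0.395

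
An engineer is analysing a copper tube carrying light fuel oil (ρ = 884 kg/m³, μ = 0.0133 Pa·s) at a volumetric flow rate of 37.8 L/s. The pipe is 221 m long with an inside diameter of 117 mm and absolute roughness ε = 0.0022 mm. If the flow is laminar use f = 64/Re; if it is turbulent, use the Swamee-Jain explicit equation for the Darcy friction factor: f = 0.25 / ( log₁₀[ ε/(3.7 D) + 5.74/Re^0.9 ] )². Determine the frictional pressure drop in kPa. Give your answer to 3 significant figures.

Q = 37.8 L/s = 37.8/1000 = 0.0378 m³/s.
Cross-sectional area A = πD²/4 = π(0.117)²/4 = 0.01075 m²; mean velocity V = Q/A = 0.0378/0.01075 = 3.516 m/s.
Reynolds number Re = ρVD/μ = 884 · 3.516 · 0.117 / 0.0133 = 2.734e+04.
Re > 4000 → turbulent. Relative roughness ε/D = 2.2e-06/0.117 = 1.88e-05. Swamee-Jain: f = 0.25/(log₁₀[1.88e-05/3.7 + 5.74/2.734e+04^0.9])² = 0.25/(log₁₀[5.08e-06 + 0.000583])² = 0.25/(-3.23)² = 0.02396.
Darcy-Weisbach: ΔP = f(L/D)(ρV²/2) = 0.02396·(221/0.117)·(884·3.516²/2) = 0.02396·1889·5464 = 2.472e+05 Pa.
ΔP = 2.472e+05 Pa = 247 kPa.

ΔP ≈ 247 kPa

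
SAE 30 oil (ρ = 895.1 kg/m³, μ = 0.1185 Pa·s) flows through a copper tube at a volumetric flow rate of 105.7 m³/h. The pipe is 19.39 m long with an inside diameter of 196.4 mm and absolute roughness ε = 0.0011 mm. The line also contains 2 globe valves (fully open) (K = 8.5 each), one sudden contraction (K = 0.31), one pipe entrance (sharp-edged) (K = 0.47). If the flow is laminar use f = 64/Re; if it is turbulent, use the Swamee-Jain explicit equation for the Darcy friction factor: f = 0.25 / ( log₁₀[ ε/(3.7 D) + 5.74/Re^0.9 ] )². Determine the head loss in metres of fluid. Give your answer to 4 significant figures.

h_f ≈ 1.062 m

Q = 105.7 m³/h = 105.7/3600 = 0.02936 m³/s.
Cross-sectional area A = πD²/4 = π(0.1964)²/4 = 0.0303 m²; mean velocity V = Q/A = 0.02936/0.0303 = 0.9692 m/s.
Reynolds number Re = ρVD/μ = 895.1 · 0.9692 · 0.1964 / 0.118 = 1438.
Re < 2300 → laminar flow, so f = 64/Re = 64/1438 = 0.04451 (the turbulent correlation is not needed).
Total minor-loss coefficient ΣK = 2·8.5 + 1·0.31 + 1·0.47 = 17.8.
ΔP = [f·L/D + ΣK]·(ρV²/2) = [0.04451·19.39/0.1964 + 17.8]·(895.1·0.9692²/2) = [4.395 + 17.8]·420.4 = 9322 Pa.
Head loss h_f = ΔP/(ρg) = 9322/(895.1·9.81) = 1.062 m.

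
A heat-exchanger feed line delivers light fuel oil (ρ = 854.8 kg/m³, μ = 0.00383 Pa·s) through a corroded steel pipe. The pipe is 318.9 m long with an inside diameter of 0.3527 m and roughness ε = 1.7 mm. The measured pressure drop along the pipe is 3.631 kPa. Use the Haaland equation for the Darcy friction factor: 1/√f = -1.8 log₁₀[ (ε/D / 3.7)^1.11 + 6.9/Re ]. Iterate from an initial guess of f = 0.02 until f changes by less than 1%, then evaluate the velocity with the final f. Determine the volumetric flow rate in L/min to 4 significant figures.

Q ≈ 3174 L/min

Rearranging Darcy-Weisbach: V = √(2·ΔP·D/(f·L·ρ)). With ε/D = 0.0017/0.3527 = 0.00482, iterate starting from f = 0.02:
  f = 0.02 → V = √(2·3631·0.3527/(0.02·318.9·854.8)) = 0.6854 m/s; Re = ρVD/μ = 5.395e+04; f → 0.03167
  f = 0.03167 → V = 0.5447 m/s; Re = 4.288e+04; f → 0.03205
  f = 0.03205 → V = 0.5415 m/s; Re = 4.262e+04; f → 0.03206
Converged (Δf/f < 1%). With the final f = 0.03206: V = √(2·3631·0.3527/(0.03206·318.9·854.8)) = 0.5414 m/s.
Q = V·A = 0.5414·(π/4·0.3527²) = 0.05289 m³/s = 3174 L/min.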